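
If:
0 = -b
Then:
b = 0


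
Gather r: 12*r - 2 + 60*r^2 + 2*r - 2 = 60*r^2 + 14*r - 4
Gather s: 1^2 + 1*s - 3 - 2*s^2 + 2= -2*s^2 + s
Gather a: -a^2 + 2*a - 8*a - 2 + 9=-a^2 - 6*a + 7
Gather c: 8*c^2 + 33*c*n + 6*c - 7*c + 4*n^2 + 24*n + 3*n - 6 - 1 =8*c^2 + c*(33*n - 1) + 4*n^2 + 27*n - 7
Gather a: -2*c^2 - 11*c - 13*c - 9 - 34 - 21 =-2*c^2 - 24*c - 64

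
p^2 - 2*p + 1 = (p - 1)^2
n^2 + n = n*(n + 1)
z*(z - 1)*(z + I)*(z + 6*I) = z^4 - z^3 + 7*I*z^3 - 6*z^2 - 7*I*z^2 + 6*z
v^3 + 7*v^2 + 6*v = v*(v + 1)*(v + 6)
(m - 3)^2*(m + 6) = m^3 - 27*m + 54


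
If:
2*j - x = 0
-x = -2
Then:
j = 1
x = 2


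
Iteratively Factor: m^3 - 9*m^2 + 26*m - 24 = (m - 3)*(m^2 - 6*m + 8) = (m - 3)*(m - 2)*(m - 4)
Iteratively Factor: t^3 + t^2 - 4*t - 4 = (t + 1)*(t^2 - 4) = (t - 2)*(t + 1)*(t + 2)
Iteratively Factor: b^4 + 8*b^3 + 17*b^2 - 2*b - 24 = (b + 4)*(b^3 + 4*b^2 + b - 6) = (b + 3)*(b + 4)*(b^2 + b - 2) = (b + 2)*(b + 3)*(b + 4)*(b - 1)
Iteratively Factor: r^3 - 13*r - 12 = (r + 3)*(r^2 - 3*r - 4) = (r - 4)*(r + 3)*(r + 1)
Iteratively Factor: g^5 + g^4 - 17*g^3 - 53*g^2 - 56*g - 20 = (g + 2)*(g^4 - g^3 - 15*g^2 - 23*g - 10) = (g - 5)*(g + 2)*(g^3 + 4*g^2 + 5*g + 2) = (g - 5)*(g + 1)*(g + 2)*(g^2 + 3*g + 2) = (g - 5)*(g + 1)*(g + 2)^2*(g + 1)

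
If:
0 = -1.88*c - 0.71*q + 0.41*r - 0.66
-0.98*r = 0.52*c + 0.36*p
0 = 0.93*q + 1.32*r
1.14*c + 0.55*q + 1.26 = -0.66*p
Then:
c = 0.02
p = -1.36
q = -0.70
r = 0.49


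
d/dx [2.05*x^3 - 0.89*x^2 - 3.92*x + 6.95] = 6.15*x^2 - 1.78*x - 3.92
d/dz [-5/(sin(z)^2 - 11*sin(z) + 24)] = 5*(2*sin(z) - 11)*cos(z)/(sin(z)^2 - 11*sin(z) + 24)^2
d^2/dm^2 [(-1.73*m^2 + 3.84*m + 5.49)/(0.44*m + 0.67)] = -1.69153/(0.085184*m^3 + 0.389136*m^2 + 0.592548*m + 0.300763)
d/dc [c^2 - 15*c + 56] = 2*c - 15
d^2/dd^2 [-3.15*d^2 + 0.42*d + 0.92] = -6.30000000000000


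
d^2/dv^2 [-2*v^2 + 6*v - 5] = -4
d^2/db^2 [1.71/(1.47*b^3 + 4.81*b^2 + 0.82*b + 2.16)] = (-(15.0822*b + 16.4502)*(1.47*b^3 + 4.81*b^2 + 0.82*b + 2.16) + 1.71*(4.41*b^2 + 9.62*b + 0.82)*(8.82*b^2 + 19.24*b + 1.64))/(1.47*b^3 + 4.81*b^2 + 0.82*b + 2.16)^3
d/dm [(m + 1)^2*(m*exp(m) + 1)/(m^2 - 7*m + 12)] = (m + 1)*(-(m + 1)*(2*m - 7)*(m*exp(m) + 1) + (m^2 - 7*m + 12)*(2*m*exp(m) + (m + 1)^2*exp(m) + 2))/(m^2 - 7*m + 12)^2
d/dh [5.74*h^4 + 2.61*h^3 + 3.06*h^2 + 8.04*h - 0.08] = 22.96*h^3 + 7.83*h^2 + 6.12*h + 8.04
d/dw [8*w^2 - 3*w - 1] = 16*w - 3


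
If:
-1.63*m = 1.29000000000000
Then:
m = -0.79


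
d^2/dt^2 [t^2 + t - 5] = 2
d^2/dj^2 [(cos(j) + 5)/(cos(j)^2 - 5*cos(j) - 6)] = (9*sin(j)^4*cos(j) + 25*sin(j)^4 - 235*sin(j)^2 - 125*cos(j)/4 - 33*cos(3*j)/4 - cos(5*j)/2 - 40)/(sin(j)^2 + 5*cos(j) + 5)^3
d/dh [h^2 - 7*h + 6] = 2*h - 7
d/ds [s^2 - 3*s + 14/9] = 2*s - 3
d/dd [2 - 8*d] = -8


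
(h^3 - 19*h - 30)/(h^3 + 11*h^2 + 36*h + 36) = (h - 5)/(h + 6)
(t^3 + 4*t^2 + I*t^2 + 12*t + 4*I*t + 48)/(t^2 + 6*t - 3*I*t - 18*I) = (t^2 + 4*t*(1 + I) + 16*I)/(t + 6)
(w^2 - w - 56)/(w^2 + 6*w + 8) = (w^2 - w - 56)/(w^2 + 6*w + 8)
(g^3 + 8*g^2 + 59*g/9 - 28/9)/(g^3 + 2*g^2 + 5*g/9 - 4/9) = (g + 7)/(g + 1)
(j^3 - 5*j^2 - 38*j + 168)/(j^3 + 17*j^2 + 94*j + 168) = (j^2 - 11*j + 28)/(j^2 + 11*j + 28)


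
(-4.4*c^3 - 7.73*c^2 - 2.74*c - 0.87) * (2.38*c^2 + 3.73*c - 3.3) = -10.472*c^5 - 34.8094*c^4 - 20.8341*c^3 + 13.2182*c^2 + 5.7969*c + 2.871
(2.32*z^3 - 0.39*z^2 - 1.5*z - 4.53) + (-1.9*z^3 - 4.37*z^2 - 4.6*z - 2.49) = 0.42*z^3 - 4.76*z^2 - 6.1*z - 7.02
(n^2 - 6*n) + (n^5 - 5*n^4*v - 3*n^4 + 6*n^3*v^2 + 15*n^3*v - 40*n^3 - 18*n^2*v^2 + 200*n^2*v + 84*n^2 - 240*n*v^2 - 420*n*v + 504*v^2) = n^5 - 5*n^4*v - 3*n^4 + 6*n^3*v^2 + 15*n^3*v - 40*n^3 - 18*n^2*v^2 + 200*n^2*v + 85*n^2 - 240*n*v^2 - 420*n*v - 6*n + 504*v^2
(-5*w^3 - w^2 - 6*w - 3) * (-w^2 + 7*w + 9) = 5*w^5 - 34*w^4 - 46*w^3 - 48*w^2 - 75*w - 27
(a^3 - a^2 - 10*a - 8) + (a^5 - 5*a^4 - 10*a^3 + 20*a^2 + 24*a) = a^5 - 5*a^4 - 9*a^3 + 19*a^2 + 14*a - 8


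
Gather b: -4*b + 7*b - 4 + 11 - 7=3*b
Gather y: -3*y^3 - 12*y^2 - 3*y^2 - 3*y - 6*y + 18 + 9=-3*y^3 - 15*y^2 - 9*y + 27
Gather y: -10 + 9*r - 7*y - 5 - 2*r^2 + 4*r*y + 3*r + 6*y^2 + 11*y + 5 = -2*r^2 + 12*r + 6*y^2 + y*(4*r + 4) - 10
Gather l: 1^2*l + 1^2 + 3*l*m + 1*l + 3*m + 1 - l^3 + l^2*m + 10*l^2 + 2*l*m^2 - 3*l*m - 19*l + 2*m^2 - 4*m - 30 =-l^3 + l^2*(m + 10) + l*(2*m^2 - 17) + 2*m^2 - m - 28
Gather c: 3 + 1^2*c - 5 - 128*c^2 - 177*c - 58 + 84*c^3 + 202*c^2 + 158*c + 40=84*c^3 + 74*c^2 - 18*c - 20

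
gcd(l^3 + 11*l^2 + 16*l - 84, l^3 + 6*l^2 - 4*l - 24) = l^2 + 4*l - 12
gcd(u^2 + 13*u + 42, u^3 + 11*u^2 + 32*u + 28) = u + 7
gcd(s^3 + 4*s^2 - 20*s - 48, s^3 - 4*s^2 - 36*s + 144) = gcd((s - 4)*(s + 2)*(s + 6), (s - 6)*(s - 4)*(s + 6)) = s^2 + 2*s - 24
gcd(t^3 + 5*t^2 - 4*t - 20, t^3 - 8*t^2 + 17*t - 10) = t - 2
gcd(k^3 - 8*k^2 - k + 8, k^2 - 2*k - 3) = k + 1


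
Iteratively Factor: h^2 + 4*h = (h)*(h + 4)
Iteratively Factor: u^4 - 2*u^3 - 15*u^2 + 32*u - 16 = (u - 1)*(u^3 - u^2 - 16*u + 16) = (u - 1)*(u + 4)*(u^2 - 5*u + 4) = (u - 1)^2*(u + 4)*(u - 4)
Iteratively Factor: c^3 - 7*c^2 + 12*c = (c - 3)*(c^2 - 4*c) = c*(c - 3)*(c - 4)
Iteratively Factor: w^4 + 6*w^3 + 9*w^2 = (w + 3)*(w^3 + 3*w^2) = w*(w + 3)*(w^2 + 3*w) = w*(w + 3)^2*(w)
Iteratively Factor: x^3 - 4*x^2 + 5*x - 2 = (x - 2)*(x^2 - 2*x + 1) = (x - 2)*(x - 1)*(x - 1)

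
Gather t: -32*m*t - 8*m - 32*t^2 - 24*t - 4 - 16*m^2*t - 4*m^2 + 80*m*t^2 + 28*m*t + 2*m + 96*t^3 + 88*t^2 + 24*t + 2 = -4*m^2 - 6*m + 96*t^3 + t^2*(80*m + 56) + t*(-16*m^2 - 4*m) - 2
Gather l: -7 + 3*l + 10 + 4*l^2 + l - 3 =4*l^2 + 4*l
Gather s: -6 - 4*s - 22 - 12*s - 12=-16*s - 40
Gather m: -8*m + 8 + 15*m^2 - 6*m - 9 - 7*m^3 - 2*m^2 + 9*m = -7*m^3 + 13*m^2 - 5*m - 1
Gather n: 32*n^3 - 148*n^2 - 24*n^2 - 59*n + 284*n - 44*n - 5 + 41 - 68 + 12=32*n^3 - 172*n^2 + 181*n - 20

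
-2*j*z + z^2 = z*(-2*j + z)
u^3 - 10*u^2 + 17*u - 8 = (u - 8)*(u - 1)^2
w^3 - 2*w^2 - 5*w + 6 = (w - 3)*(w - 1)*(w + 2)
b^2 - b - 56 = (b - 8)*(b + 7)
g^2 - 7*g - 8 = (g - 8)*(g + 1)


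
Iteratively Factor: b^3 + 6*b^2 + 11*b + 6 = (b + 1)*(b^2 + 5*b + 6) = (b + 1)*(b + 2)*(b + 3)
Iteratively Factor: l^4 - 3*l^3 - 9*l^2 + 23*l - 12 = (l - 1)*(l^3 - 2*l^2 - 11*l + 12) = (l - 1)*(l + 3)*(l^2 - 5*l + 4) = (l - 4)*(l - 1)*(l + 3)*(l - 1)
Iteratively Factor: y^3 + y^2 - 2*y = (y)*(y^2 + y - 2) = y*(y - 1)*(y + 2)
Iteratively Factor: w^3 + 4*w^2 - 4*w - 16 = (w + 4)*(w^2 - 4) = (w + 2)*(w + 4)*(w - 2)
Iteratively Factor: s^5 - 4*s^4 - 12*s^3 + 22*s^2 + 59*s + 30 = (s + 2)*(s^4 - 6*s^3 + 22*s + 15) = (s + 1)*(s + 2)*(s^3 - 7*s^2 + 7*s + 15) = (s - 3)*(s + 1)*(s + 2)*(s^2 - 4*s - 5) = (s - 5)*(s - 3)*(s + 1)*(s + 2)*(s + 1)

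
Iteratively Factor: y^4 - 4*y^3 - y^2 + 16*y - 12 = (y + 2)*(y^3 - 6*y^2 + 11*y - 6) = (y - 2)*(y + 2)*(y^2 - 4*y + 3) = (y - 3)*(y - 2)*(y + 2)*(y - 1)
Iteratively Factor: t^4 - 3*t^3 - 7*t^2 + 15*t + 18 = (t - 3)*(t^3 - 7*t - 6) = (t - 3)*(t + 1)*(t^2 - t - 6) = (t - 3)^2*(t + 1)*(t + 2)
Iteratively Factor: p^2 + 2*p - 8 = (p + 4)*(p - 2)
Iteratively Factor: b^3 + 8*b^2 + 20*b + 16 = (b + 2)*(b^2 + 6*b + 8) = (b + 2)^2*(b + 4)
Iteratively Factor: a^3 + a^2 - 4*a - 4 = (a + 2)*(a^2 - a - 2) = (a + 1)*(a + 2)*(a - 2)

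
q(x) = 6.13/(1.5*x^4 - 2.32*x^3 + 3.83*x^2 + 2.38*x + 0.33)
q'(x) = 6.13*(-6.0*x^3 + 6.96*x^2 - 7.66*x - 2.38)/(1.5*x^4 - 2.32*x^3 + 3.83*x^2 + 2.38*x + 0.33)^2 = (-36.78*x^3 + 42.6648*x^2 - 46.9558*x - 14.5894)/(1.5*x^4 - 2.32*x^3 + 3.83*x^2 + 2.38*x + 0.33)^2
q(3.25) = 0.04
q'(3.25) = -0.05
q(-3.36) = 0.02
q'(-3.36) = 0.02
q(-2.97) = 0.03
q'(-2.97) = 0.04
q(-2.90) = 0.03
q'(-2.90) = 0.04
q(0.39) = 3.53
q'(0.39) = -9.47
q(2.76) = 0.08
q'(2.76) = -0.11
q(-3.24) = 0.02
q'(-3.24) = 0.02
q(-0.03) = 23.39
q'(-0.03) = -191.28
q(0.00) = 18.58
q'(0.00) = -133.97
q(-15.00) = 0.00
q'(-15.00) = 0.00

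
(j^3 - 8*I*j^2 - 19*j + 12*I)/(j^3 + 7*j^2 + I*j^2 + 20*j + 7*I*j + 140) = (j^2 - 4*I*j - 3)/(j^2 + j*(7 + 5*I) + 35*I)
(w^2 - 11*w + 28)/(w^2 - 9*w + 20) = (w - 7)/(w - 5)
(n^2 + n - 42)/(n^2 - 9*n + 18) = (n + 7)/(n - 3)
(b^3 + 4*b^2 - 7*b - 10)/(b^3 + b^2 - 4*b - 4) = (b + 5)/(b + 2)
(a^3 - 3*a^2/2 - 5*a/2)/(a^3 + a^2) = (a - 5/2)/a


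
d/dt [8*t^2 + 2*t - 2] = 16*t + 2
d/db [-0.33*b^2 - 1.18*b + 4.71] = -0.66*b - 1.18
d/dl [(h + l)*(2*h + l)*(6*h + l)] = 20*h^2 + 18*h*l + 3*l^2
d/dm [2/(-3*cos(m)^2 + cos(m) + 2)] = 2*(1 - 6*cos(m))*sin(m)/(-3*cos(m)^2 + cos(m) + 2)^2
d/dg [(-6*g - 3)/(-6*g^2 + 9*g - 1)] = 3*(-12*g^2 - 12*g + 11)/(36*g^4 - 108*g^3 + 93*g^2 - 18*g + 1)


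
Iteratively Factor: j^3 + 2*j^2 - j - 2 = (j + 1)*(j^2 + j - 2) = (j + 1)*(j + 2)*(j - 1)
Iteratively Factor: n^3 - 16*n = (n - 4)*(n^2 + 4*n) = (n - 4)*(n + 4)*(n)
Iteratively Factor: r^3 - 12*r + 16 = (r - 2)*(r^2 + 2*r - 8) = (r - 2)*(r + 4)*(r - 2)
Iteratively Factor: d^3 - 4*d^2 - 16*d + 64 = (d + 4)*(d^2 - 8*d + 16) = (d - 4)*(d + 4)*(d - 4)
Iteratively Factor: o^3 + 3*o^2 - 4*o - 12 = (o - 2)*(o^2 + 5*o + 6) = (o - 2)*(o + 3)*(o + 2)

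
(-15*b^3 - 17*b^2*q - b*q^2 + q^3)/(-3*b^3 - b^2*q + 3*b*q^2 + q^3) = (-5*b + q)/(-b + q)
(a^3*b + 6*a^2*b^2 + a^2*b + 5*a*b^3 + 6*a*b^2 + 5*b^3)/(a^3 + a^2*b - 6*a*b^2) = b*(a^3 + 6*a^2*b + a^2 + 5*a*b^2 + 6*a*b + 5*b^2)/(a*(a^2 + a*b - 6*b^2))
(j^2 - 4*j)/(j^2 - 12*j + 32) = j/(j - 8)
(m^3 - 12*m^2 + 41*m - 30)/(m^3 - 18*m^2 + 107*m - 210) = (m - 1)/(m - 7)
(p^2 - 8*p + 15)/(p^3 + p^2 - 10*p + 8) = (p^2 - 8*p + 15)/(p^3 + p^2 - 10*p + 8)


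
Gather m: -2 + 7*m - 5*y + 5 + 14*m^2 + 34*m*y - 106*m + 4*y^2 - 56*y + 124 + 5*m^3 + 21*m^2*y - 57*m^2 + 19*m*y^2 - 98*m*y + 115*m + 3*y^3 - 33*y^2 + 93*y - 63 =5*m^3 + m^2*(21*y - 43) + m*(19*y^2 - 64*y + 16) + 3*y^3 - 29*y^2 + 32*y + 64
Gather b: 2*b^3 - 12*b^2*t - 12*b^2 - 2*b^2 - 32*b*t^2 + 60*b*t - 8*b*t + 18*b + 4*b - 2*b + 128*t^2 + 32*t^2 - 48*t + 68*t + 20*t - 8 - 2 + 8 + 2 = 2*b^3 + b^2*(-12*t - 14) + b*(-32*t^2 + 52*t + 20) + 160*t^2 + 40*t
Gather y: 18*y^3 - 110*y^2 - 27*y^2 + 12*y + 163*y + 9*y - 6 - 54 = 18*y^3 - 137*y^2 + 184*y - 60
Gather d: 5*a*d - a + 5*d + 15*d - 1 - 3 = -a + d*(5*a + 20) - 4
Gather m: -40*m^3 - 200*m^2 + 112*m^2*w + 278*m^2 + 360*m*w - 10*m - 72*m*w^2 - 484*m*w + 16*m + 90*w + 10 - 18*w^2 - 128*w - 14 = -40*m^3 + m^2*(112*w + 78) + m*(-72*w^2 - 124*w + 6) - 18*w^2 - 38*w - 4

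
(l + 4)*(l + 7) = l^2 + 11*l + 28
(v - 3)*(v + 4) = v^2 + v - 12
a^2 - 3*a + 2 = (a - 2)*(a - 1)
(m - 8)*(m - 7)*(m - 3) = m^3 - 18*m^2 + 101*m - 168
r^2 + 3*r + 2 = (r + 1)*(r + 2)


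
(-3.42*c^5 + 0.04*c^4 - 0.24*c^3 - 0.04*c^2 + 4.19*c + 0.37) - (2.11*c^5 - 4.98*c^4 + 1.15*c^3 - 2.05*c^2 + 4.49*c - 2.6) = -5.53*c^5 + 5.02*c^4 - 1.39*c^3 + 2.01*c^2 - 0.3*c + 2.97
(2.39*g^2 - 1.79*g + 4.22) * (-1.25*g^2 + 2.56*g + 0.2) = -2.9875*g^4 + 8.3559*g^3 - 9.3794*g^2 + 10.4452*g + 0.844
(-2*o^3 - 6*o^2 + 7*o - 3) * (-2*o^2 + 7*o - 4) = 4*o^5 - 2*o^4 - 48*o^3 + 79*o^2 - 49*o + 12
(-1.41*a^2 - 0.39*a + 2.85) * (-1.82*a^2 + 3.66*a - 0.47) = 2.5662*a^4 - 4.4508*a^3 - 5.9517*a^2 + 10.6143*a - 1.3395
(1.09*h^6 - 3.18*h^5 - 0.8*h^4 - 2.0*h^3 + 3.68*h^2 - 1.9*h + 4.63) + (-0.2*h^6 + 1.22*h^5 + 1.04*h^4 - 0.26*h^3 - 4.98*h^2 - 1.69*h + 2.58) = 0.89*h^6 - 1.96*h^5 + 0.24*h^4 - 2.26*h^3 - 1.3*h^2 - 3.59*h + 7.21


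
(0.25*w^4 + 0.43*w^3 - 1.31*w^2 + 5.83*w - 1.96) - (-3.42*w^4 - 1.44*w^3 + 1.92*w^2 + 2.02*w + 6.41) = 3.67*w^4 + 1.87*w^3 - 3.23*w^2 + 3.81*w - 8.37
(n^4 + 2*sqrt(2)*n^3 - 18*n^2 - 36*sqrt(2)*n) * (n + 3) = n^5 + 2*sqrt(2)*n^4 + 3*n^4 - 18*n^3 + 6*sqrt(2)*n^3 - 54*n^2 - 36*sqrt(2)*n^2 - 108*sqrt(2)*n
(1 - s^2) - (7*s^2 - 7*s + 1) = -8*s^2 + 7*s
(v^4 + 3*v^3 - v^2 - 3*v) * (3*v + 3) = 3*v^5 + 12*v^4 + 6*v^3 - 12*v^2 - 9*v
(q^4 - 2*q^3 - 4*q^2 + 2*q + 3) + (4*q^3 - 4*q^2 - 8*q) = q^4 + 2*q^3 - 8*q^2 - 6*q + 3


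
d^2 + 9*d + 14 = (d + 2)*(d + 7)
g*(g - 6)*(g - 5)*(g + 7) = g^4 - 4*g^3 - 47*g^2 + 210*g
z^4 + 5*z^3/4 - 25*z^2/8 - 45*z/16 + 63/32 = (z - 3/2)*(z - 1/2)*(z + 3/2)*(z + 7/4)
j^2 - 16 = (j - 4)*(j + 4)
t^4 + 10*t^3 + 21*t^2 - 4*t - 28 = (t - 1)*(t + 2)^2*(t + 7)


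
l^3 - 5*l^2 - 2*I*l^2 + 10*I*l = l*(l - 5)*(l - 2*I)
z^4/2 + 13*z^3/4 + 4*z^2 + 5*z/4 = z*(z/2 + 1/2)*(z + 1/2)*(z + 5)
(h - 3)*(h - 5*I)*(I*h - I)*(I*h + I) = -h^4 + 3*h^3 + 5*I*h^3 + h^2 - 15*I*h^2 - 3*h - 5*I*h + 15*I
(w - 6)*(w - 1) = w^2 - 7*w + 6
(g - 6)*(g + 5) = g^2 - g - 30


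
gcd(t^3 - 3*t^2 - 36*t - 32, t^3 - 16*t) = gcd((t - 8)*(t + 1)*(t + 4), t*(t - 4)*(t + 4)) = t + 4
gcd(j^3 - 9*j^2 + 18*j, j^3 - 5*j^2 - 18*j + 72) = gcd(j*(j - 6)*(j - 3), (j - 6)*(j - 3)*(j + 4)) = j^2 - 9*j + 18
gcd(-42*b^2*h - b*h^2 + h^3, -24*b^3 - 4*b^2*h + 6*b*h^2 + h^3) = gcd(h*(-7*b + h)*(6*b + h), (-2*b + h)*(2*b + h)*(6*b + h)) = 6*b + h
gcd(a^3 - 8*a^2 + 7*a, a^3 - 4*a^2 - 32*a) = a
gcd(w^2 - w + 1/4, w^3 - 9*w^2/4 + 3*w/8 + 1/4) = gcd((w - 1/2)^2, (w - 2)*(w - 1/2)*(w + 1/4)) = w - 1/2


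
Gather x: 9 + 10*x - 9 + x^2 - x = x^2 + 9*x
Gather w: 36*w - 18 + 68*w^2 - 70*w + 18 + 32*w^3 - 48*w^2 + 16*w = 32*w^3 + 20*w^2 - 18*w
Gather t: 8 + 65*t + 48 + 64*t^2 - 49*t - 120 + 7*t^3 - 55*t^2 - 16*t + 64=7*t^3 + 9*t^2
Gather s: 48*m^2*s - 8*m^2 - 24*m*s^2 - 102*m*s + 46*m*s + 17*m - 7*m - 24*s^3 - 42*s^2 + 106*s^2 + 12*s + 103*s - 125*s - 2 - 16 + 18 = -8*m^2 + 10*m - 24*s^3 + s^2*(64 - 24*m) + s*(48*m^2 - 56*m - 10)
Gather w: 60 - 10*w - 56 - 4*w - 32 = -14*w - 28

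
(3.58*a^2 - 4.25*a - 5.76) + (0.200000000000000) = 3.58*a^2 - 4.25*a - 5.56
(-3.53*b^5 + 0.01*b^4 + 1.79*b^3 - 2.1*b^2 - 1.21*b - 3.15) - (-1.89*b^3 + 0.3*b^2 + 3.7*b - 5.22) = -3.53*b^5 + 0.01*b^4 + 3.68*b^3 - 2.4*b^2 - 4.91*b + 2.07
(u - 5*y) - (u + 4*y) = -9*y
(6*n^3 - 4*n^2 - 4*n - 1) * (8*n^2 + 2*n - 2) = 48*n^5 - 20*n^4 - 52*n^3 - 8*n^2 + 6*n + 2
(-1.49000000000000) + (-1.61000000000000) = -3.10000000000000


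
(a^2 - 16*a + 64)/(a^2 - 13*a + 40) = (a - 8)/(a - 5)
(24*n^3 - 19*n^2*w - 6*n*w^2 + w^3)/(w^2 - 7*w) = (24*n^3 - 19*n^2*w - 6*n*w^2 + w^3)/(w*(w - 7))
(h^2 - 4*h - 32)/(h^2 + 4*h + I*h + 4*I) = (h - 8)/(h + I)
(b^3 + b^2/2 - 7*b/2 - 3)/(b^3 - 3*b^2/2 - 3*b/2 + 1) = (2*b + 3)/(2*b - 1)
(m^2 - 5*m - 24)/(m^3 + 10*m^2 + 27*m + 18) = (m - 8)/(m^2 + 7*m + 6)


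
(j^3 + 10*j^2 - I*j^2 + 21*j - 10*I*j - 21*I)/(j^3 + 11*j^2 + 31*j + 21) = (j - I)/(j + 1)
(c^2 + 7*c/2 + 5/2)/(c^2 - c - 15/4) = 2*(2*c^2 + 7*c + 5)/(4*c^2 - 4*c - 15)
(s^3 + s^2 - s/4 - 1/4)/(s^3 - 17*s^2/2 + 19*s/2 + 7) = (2*s^2 + s - 1)/(2*(s^2 - 9*s + 14))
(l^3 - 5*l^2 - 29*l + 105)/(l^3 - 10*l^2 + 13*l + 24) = (l^2 - 2*l - 35)/(l^2 - 7*l - 8)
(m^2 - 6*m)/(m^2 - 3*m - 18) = m/(m + 3)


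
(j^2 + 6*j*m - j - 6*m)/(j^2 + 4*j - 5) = (j + 6*m)/(j + 5)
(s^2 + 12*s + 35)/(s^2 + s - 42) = (s + 5)/(s - 6)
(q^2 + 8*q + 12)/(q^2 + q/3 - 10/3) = 3*(q + 6)/(3*q - 5)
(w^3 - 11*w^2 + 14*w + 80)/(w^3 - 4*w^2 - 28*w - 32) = (w - 5)/(w + 2)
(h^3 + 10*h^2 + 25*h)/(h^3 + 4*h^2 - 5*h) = (h + 5)/(h - 1)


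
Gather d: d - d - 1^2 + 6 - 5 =0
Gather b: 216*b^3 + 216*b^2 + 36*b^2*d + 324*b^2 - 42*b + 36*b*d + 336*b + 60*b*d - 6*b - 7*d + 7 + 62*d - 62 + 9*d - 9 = 216*b^3 + b^2*(36*d + 540) + b*(96*d + 288) + 64*d - 64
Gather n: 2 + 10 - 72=-60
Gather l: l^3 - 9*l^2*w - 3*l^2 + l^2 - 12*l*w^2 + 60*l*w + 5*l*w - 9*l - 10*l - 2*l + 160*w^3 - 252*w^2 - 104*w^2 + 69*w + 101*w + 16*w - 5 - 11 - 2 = l^3 + l^2*(-9*w - 2) + l*(-12*w^2 + 65*w - 21) + 160*w^3 - 356*w^2 + 186*w - 18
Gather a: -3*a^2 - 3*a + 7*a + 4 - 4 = -3*a^2 + 4*a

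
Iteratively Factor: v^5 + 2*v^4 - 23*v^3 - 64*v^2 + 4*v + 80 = (v + 2)*(v^4 - 23*v^2 - 18*v + 40) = (v - 1)*(v + 2)*(v^3 + v^2 - 22*v - 40) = (v - 1)*(v + 2)^2*(v^2 - v - 20) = (v - 1)*(v + 2)^2*(v + 4)*(v - 5)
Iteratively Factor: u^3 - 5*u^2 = (u)*(u^2 - 5*u) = u*(u - 5)*(u)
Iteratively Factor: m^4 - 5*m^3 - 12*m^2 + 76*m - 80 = (m + 4)*(m^3 - 9*m^2 + 24*m - 20) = (m - 5)*(m + 4)*(m^2 - 4*m + 4) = (m - 5)*(m - 2)*(m + 4)*(m - 2)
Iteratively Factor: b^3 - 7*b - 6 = (b - 3)*(b^2 + 3*b + 2) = (b - 3)*(b + 2)*(b + 1)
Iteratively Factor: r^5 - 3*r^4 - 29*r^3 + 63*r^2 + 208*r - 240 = (r - 5)*(r^4 + 2*r^3 - 19*r^2 - 32*r + 48) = (r - 5)*(r + 3)*(r^3 - r^2 - 16*r + 16) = (r - 5)*(r - 1)*(r + 3)*(r^2 - 16) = (r - 5)*(r - 4)*(r - 1)*(r + 3)*(r + 4)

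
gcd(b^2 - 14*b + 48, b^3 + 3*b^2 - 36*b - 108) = b - 6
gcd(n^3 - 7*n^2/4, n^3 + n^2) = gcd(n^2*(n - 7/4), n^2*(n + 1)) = n^2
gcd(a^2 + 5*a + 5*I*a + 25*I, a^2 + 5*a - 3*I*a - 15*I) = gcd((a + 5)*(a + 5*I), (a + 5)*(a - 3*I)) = a + 5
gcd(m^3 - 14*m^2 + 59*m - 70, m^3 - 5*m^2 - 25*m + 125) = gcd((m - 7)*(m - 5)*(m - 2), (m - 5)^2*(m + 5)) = m - 5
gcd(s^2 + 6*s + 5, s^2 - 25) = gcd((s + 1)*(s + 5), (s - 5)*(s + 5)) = s + 5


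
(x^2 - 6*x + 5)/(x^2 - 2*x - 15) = (x - 1)/(x + 3)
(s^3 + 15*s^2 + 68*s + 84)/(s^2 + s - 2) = (s^2 + 13*s + 42)/(s - 1)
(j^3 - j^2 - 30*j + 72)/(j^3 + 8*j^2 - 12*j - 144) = (j - 3)/(j + 6)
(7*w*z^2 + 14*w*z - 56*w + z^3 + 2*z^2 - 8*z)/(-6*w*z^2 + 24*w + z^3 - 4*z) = (7*w*z + 28*w + z^2 + 4*z)/(-6*w*z - 12*w + z^2 + 2*z)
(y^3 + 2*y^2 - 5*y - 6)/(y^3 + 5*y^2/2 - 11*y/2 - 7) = 2*(y + 3)/(2*y + 7)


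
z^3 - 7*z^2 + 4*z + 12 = (z - 6)*(z - 2)*(z + 1)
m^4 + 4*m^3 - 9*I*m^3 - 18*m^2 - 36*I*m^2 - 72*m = m*(m + 4)*(m - 6*I)*(m - 3*I)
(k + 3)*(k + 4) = k^2 + 7*k + 12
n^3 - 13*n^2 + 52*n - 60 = (n - 6)*(n - 5)*(n - 2)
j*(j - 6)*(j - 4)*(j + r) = j^4 + j^3*r - 10*j^3 - 10*j^2*r + 24*j^2 + 24*j*r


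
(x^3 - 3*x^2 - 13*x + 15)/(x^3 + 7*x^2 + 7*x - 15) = (x - 5)/(x + 5)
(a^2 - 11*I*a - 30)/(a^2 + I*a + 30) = (a - 6*I)/(a + 6*I)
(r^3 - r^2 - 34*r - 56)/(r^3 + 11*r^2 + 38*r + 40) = (r - 7)/(r + 5)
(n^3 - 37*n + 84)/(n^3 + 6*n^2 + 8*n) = (n^3 - 37*n + 84)/(n*(n^2 + 6*n + 8))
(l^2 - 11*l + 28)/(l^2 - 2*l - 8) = (l - 7)/(l + 2)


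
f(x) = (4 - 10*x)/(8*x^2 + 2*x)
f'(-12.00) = 0.01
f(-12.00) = 0.11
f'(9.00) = 0.01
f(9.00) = -0.13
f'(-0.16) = 323.11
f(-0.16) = -48.61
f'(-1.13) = 2.63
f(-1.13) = 1.92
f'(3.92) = 0.06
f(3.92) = -0.27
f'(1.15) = 0.15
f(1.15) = -0.58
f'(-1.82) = 0.71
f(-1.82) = 0.97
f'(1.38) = 0.17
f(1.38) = -0.54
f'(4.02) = 0.05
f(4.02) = -0.26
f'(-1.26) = 1.93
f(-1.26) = 1.63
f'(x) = (4 - 10*x)*(-16*x - 2)/(8*x^2 + 2*x)^2 - 10/(8*x^2 + 2*x)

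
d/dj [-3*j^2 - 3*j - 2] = -6*j - 3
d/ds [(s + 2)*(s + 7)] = 2*s + 9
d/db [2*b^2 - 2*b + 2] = 4*b - 2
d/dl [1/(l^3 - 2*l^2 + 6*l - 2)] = (-3*l^2 + 4*l - 6)/(l^3 - 2*l^2 + 6*l - 2)^2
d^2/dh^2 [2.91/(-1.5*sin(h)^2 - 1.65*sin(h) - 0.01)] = (26.19*sin(h)^4 + 21.60675*sin(h)^3 - 31.537125*sin(h)^2 - 43.261515*sin(h) - 15.75765)/(1.5*sin(h)^2 + 1.65*sin(h) + 0.01)^3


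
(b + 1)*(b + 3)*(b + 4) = b^3 + 8*b^2 + 19*b + 12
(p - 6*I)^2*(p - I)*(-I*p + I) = -I*p^4 - 13*p^3 + I*p^3 + 13*p^2 + 48*I*p^2 + 36*p - 48*I*p - 36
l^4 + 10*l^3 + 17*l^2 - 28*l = l*(l - 1)*(l + 4)*(l + 7)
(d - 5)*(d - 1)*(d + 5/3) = d^3 - 13*d^2/3 - 5*d + 25/3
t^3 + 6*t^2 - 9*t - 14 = (t - 2)*(t + 1)*(t + 7)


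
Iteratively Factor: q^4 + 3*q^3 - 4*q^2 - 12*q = (q + 3)*(q^3 - 4*q) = (q + 2)*(q + 3)*(q^2 - 2*q) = q*(q + 2)*(q + 3)*(q - 2)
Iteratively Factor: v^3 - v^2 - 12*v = (v)*(v^2 - v - 12) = v*(v + 3)*(v - 4)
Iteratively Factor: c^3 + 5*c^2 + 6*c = (c)*(c^2 + 5*c + 6) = c*(c + 3)*(c + 2)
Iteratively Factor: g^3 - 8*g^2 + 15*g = (g)*(g^2 - 8*g + 15) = g*(g - 3)*(g - 5)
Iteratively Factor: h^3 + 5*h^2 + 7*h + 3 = (h + 3)*(h^2 + 2*h + 1) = (h + 1)*(h + 3)*(h + 1)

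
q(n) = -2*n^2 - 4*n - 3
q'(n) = -4*n - 4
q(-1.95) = -2.80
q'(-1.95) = 3.80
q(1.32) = -11.76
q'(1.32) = -9.28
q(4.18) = -54.66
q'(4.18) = -20.72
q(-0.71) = -1.17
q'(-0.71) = -1.16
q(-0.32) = -1.92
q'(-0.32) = -2.72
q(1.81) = -16.79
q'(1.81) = -11.24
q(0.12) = -3.51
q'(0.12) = -4.48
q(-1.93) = -2.73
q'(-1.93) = 3.72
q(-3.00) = -9.00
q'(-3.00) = 8.00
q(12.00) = -339.00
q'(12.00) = -52.00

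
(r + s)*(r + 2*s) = r^2 + 3*r*s + 2*s^2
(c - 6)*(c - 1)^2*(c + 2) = c^4 - 6*c^3 - 3*c^2 + 20*c - 12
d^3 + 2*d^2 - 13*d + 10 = (d - 2)*(d - 1)*(d + 5)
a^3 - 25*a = a*(a - 5)*(a + 5)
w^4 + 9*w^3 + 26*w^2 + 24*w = w*(w + 2)*(w + 3)*(w + 4)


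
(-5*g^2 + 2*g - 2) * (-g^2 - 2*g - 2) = 5*g^4 + 8*g^3 + 8*g^2 + 4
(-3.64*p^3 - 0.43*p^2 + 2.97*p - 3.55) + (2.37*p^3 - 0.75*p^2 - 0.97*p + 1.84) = -1.27*p^3 - 1.18*p^2 + 2.0*p - 1.71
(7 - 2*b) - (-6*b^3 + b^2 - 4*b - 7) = 6*b^3 - b^2 + 2*b + 14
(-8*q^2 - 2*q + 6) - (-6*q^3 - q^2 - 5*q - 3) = 6*q^3 - 7*q^2 + 3*q + 9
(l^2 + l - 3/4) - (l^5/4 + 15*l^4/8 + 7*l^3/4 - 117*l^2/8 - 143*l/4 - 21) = -l^5/4 - 15*l^4/8 - 7*l^3/4 + 125*l^2/8 + 147*l/4 + 81/4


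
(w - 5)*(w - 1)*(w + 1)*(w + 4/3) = w^4 - 11*w^3/3 - 23*w^2/3 + 11*w/3 + 20/3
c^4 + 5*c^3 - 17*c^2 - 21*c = c*(c - 3)*(c + 1)*(c + 7)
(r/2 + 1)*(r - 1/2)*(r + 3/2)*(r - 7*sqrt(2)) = r^4/2 - 7*sqrt(2)*r^3/2 + 3*r^3/2 - 21*sqrt(2)*r^2/2 + 5*r^2/8 - 35*sqrt(2)*r/8 - 3*r/4 + 21*sqrt(2)/4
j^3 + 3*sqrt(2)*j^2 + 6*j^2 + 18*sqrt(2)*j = j*(j + 6)*(j + 3*sqrt(2))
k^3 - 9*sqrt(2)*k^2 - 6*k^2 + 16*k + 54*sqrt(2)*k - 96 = (k - 6)*(k - 8*sqrt(2))*(k - sqrt(2))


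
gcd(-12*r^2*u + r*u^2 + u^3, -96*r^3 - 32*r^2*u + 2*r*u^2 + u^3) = 4*r + u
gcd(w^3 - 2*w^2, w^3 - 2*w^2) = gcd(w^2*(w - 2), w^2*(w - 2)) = w^3 - 2*w^2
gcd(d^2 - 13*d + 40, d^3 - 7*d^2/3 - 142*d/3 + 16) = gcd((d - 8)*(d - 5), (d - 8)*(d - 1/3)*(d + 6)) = d - 8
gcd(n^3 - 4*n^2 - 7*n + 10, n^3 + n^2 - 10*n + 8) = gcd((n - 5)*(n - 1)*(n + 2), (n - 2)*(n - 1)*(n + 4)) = n - 1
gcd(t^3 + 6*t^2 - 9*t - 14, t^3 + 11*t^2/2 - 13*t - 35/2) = t^2 + 8*t + 7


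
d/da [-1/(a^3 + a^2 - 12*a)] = (3*a^2 + 2*a - 12)/(a^2*(a^2 + a - 12)^2)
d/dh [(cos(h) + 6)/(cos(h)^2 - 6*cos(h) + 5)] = (cos(h)^2 + 12*cos(h) - 41)*sin(h)/(cos(h)^2 - 6*cos(h) + 5)^2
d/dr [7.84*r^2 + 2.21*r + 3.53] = 15.68*r + 2.21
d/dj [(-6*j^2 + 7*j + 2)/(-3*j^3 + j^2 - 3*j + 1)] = (-18*j^4 + 42*j^3 + 29*j^2 - 16*j + 13)/(9*j^6 - 6*j^5 + 19*j^4 - 12*j^3 + 11*j^2 - 6*j + 1)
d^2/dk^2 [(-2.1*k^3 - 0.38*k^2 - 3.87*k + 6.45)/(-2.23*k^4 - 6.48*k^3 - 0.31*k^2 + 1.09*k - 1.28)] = (20.88618*k^9 + 11.3382119999999*k^8 + 255.178008*k^7 + 347.677604*k^6 - 1848.864774*k^5 - 3446.178612*k^4 - 350.659622*k^3 + 86.88117*k^2 + 345.500154*k + 1.836262)/(11.089567*k^12 + 96.673176*k^11 + 285.540573*k^10 + 282.714153*k^9 - 35.715699*k^8 - 28.982454*k^7 + 161.392948*k^6 + 19.542225*k^5 - 41.810523*k^4 + 27.960395*k^3 + 6.086016*k^2 - 5.357568*k + 2.097152)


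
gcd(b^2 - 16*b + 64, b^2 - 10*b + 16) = b - 8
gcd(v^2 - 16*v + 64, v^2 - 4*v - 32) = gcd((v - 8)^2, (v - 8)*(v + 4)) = v - 8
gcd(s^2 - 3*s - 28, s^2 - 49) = s - 7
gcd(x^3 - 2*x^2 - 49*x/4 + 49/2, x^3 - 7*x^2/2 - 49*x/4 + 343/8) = x^2 - 49/4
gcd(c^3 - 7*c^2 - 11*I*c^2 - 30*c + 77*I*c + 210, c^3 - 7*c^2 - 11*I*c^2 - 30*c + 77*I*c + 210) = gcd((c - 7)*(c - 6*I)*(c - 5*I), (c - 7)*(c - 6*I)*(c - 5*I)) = c^3 + c^2*(-7 - 11*I) + c*(-30 + 77*I) + 210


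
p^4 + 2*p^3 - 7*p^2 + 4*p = p*(p - 1)^2*(p + 4)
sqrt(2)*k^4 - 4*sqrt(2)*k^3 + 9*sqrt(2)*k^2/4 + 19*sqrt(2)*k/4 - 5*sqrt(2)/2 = (k - 5/2)*(k - 2)*(k - 1/2)*(sqrt(2)*k + sqrt(2))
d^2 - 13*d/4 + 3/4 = (d - 3)*(d - 1/4)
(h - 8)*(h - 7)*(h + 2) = h^3 - 13*h^2 + 26*h + 112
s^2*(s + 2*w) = s^3 + 2*s^2*w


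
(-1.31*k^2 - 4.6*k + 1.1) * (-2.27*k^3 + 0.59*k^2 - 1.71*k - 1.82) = 2.9737*k^5 + 9.6691*k^4 - 2.9709*k^3 + 10.8992*k^2 + 6.491*k - 2.002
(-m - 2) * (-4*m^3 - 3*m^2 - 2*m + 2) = 4*m^4 + 11*m^3 + 8*m^2 + 2*m - 4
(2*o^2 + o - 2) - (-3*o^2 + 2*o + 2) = 5*o^2 - o - 4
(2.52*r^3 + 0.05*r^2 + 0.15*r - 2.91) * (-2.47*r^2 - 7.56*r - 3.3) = -6.2244*r^5 - 19.1747*r^4 - 9.0645*r^3 + 5.8887*r^2 + 21.5046*r + 9.603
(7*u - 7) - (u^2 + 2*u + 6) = -u^2 + 5*u - 13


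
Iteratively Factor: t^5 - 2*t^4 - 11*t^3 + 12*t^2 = (t)*(t^4 - 2*t^3 - 11*t^2 + 12*t) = t*(t - 4)*(t^3 + 2*t^2 - 3*t) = t*(t - 4)*(t - 1)*(t^2 + 3*t) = t*(t - 4)*(t - 1)*(t + 3)*(t)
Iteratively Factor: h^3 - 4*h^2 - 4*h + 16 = (h - 2)*(h^2 - 2*h - 8) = (h - 4)*(h - 2)*(h + 2)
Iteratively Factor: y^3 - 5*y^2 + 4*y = (y)*(y^2 - 5*y + 4) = y*(y - 4)*(y - 1)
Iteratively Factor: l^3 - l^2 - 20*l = (l)*(l^2 - l - 20) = l*(l + 4)*(l - 5)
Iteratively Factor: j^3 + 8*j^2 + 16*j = (j + 4)*(j^2 + 4*j) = (j + 4)^2*(j)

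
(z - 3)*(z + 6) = z^2 + 3*z - 18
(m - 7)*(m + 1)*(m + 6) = m^3 - 43*m - 42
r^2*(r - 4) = r^3 - 4*r^2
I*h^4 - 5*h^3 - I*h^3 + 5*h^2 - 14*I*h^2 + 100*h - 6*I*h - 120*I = (h - 5)*(h + 4)*(h + 6*I)*(I*h + 1)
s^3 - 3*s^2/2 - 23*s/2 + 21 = (s - 3)*(s - 2)*(s + 7/2)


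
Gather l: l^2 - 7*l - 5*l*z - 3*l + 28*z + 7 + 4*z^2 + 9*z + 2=l^2 + l*(-5*z - 10) + 4*z^2 + 37*z + 9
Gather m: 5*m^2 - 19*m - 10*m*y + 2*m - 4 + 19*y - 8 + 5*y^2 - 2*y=5*m^2 + m*(-10*y - 17) + 5*y^2 + 17*y - 12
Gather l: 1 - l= 1 - l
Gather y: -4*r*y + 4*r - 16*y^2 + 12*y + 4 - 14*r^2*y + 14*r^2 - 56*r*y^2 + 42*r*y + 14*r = 14*r^2 + 18*r + y^2*(-56*r - 16) + y*(-14*r^2 + 38*r + 12) + 4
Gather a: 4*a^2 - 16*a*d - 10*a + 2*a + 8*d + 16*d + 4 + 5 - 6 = 4*a^2 + a*(-16*d - 8) + 24*d + 3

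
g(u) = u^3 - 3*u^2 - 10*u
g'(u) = 3*u^2 - 6*u - 10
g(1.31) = -16.00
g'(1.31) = -12.71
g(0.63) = -7.24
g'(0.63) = -12.59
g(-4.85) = -136.15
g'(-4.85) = 89.67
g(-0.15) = 1.43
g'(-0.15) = -9.03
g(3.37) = -29.50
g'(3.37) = 3.85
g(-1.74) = 3.05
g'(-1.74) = 9.52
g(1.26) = -15.36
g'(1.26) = -12.80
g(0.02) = -0.20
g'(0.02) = -10.12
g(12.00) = 1176.00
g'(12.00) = 350.00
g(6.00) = 48.00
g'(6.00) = 62.00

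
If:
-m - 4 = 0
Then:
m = -4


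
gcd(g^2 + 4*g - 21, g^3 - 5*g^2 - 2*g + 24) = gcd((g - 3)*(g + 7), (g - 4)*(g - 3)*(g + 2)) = g - 3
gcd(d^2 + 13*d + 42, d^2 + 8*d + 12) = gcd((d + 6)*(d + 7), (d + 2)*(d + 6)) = d + 6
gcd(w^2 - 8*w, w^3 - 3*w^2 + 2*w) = w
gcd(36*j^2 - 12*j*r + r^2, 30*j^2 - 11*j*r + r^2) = -6*j + r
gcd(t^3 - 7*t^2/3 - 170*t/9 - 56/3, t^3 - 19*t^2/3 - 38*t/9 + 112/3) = t^2 - 11*t/3 - 14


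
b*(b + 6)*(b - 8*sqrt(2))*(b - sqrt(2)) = b^4 - 9*sqrt(2)*b^3 + 6*b^3 - 54*sqrt(2)*b^2 + 16*b^2 + 96*b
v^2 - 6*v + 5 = (v - 5)*(v - 1)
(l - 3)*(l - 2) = l^2 - 5*l + 6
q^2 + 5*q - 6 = (q - 1)*(q + 6)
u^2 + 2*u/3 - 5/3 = (u - 1)*(u + 5/3)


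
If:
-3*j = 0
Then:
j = 0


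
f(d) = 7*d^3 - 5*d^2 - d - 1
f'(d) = 21*d^2 - 10*d - 1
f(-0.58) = -3.47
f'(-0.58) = 11.86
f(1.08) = 0.91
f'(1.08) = 12.69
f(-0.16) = -1.00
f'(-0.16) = 1.14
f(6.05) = 1360.05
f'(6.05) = 707.15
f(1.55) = 11.50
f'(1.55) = 33.95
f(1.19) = 2.53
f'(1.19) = 16.84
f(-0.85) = -8.06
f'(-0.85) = 22.67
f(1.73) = 18.55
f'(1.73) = 44.55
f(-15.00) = -24736.00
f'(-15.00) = 4874.00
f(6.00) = 1325.00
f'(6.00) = 695.00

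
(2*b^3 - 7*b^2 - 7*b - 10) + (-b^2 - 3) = 2*b^3 - 8*b^2 - 7*b - 13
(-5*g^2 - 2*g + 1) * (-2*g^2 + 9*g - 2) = 10*g^4 - 41*g^3 - 10*g^2 + 13*g - 2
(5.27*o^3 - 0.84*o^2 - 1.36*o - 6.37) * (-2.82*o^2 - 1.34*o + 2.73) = -14.8614*o^5 - 4.693*o^4 + 19.3479*o^3 + 17.4926*o^2 + 4.823*o - 17.3901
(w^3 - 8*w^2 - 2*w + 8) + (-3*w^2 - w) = w^3 - 11*w^2 - 3*w + 8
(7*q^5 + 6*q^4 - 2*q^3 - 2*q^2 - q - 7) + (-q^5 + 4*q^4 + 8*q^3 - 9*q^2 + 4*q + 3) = 6*q^5 + 10*q^4 + 6*q^3 - 11*q^2 + 3*q - 4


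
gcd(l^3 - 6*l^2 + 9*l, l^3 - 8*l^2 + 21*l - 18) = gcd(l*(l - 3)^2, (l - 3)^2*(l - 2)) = l^2 - 6*l + 9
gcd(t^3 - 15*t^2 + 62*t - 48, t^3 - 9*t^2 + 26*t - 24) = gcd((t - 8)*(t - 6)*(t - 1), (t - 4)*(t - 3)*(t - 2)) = 1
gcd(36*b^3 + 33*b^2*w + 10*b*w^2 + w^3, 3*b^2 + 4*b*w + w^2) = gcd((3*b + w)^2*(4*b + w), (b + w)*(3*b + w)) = 3*b + w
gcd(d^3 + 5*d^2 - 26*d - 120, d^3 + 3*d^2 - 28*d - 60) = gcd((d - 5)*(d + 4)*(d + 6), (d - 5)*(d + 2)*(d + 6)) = d^2 + d - 30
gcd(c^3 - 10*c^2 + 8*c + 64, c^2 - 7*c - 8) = c - 8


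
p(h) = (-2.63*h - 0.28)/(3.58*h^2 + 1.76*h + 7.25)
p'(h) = (-7.16*h - 1.76)*(-2.63*h - 0.28)/(3.58*h^2 + 1.76*h + 7.25)^2 - 2.63/(3.58*h^2 + 1.76*h + 7.25) = (9.4154*h^2 + 2.0048*h - 18.5747)/(12.8164*h^4 + 12.6016*h^3 + 55.0076*h^2 + 25.52*h + 52.5625)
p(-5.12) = 0.14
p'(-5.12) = 0.03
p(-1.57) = 0.29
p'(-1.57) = 0.01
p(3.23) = -0.17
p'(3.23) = 0.03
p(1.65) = -0.23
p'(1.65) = 0.03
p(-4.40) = 0.16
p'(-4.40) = 0.03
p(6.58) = -0.10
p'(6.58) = 0.01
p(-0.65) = 0.19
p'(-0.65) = -0.27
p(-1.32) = 0.29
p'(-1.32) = -0.04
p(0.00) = -0.04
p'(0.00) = -0.35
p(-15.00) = 0.05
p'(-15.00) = 0.00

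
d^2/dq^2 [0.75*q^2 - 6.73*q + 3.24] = 1.50000000000000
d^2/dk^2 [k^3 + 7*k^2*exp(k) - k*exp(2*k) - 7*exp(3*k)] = 7*k^2*exp(k) - 4*k*exp(2*k) + 28*k*exp(k) + 6*k - 63*exp(3*k) - 4*exp(2*k) + 14*exp(k)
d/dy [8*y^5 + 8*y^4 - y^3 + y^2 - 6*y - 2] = 40*y^4 + 32*y^3 - 3*y^2 + 2*y - 6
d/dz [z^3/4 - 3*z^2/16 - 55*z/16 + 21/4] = 3*z^2/4 - 3*z/8 - 55/16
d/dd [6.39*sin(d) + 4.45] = 6.39*cos(d)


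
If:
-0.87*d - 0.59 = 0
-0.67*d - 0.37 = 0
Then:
No Solution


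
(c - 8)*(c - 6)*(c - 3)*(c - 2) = c^4 - 19*c^3 + 124*c^2 - 324*c + 288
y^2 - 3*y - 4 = (y - 4)*(y + 1)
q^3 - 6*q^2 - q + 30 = (q - 5)*(q - 3)*(q + 2)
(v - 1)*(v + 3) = v^2 + 2*v - 3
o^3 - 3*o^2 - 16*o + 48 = (o - 4)*(o - 3)*(o + 4)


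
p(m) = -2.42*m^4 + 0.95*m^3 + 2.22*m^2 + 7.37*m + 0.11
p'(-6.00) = 2174.21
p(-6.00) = -3305.71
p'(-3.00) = 281.06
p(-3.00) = -223.69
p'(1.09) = 3.06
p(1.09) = 8.60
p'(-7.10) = 3584.09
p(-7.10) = -6429.95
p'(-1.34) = 29.83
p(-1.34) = -15.87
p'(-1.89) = 74.51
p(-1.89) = -43.18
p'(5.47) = -1467.37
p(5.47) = -1904.20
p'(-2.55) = 175.09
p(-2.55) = -122.32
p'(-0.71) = 9.12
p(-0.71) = -4.96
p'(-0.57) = 7.56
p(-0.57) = -3.80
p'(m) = -9.68*m^3 + 2.85*m^2 + 4.44*m + 7.37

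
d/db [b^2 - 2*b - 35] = 2*b - 2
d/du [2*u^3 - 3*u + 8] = 6*u^2 - 3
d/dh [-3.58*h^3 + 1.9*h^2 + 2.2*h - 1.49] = -10.74*h^2 + 3.8*h + 2.2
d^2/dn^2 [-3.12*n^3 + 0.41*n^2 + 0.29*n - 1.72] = 0.82 - 18.72*n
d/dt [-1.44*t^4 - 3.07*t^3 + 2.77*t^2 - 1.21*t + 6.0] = -5.76*t^3 - 9.21*t^2 + 5.54*t - 1.21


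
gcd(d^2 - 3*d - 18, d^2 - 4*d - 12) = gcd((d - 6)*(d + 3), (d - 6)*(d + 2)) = d - 6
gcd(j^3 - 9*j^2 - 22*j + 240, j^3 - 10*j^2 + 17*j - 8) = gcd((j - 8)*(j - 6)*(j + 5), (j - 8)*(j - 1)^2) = j - 8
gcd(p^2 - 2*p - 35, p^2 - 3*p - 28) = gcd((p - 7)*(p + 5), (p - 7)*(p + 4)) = p - 7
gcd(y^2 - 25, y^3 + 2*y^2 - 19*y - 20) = y + 5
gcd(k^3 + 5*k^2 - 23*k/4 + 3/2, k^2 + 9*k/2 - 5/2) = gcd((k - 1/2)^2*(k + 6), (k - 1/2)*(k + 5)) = k - 1/2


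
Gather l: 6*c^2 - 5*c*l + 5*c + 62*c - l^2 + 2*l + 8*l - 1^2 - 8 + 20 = 6*c^2 + 67*c - l^2 + l*(10 - 5*c) + 11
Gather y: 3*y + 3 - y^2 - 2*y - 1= -y^2 + y + 2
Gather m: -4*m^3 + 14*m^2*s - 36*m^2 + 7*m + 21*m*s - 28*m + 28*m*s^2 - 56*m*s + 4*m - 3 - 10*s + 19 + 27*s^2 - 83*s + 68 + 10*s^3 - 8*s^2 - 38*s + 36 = -4*m^3 + m^2*(14*s - 36) + m*(28*s^2 - 35*s - 17) + 10*s^3 + 19*s^2 - 131*s + 120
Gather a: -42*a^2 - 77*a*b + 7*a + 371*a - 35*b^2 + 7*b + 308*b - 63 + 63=-42*a^2 + a*(378 - 77*b) - 35*b^2 + 315*b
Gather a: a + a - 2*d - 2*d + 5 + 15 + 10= 2*a - 4*d + 30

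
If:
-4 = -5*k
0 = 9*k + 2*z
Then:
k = 4/5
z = -18/5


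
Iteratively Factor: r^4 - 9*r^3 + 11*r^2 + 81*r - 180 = (r + 3)*(r^3 - 12*r^2 + 47*r - 60) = (r - 4)*(r + 3)*(r^2 - 8*r + 15) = (r - 4)*(r - 3)*(r + 3)*(r - 5)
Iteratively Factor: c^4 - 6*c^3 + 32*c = (c - 4)*(c^3 - 2*c^2 - 8*c) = (c - 4)*(c + 2)*(c^2 - 4*c) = c*(c - 4)*(c + 2)*(c - 4)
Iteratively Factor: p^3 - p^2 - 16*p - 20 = (p + 2)*(p^2 - 3*p - 10) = (p - 5)*(p + 2)*(p + 2)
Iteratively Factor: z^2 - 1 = (z + 1)*(z - 1)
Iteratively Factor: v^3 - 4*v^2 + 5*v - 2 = (v - 1)*(v^2 - 3*v + 2) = (v - 2)*(v - 1)*(v - 1)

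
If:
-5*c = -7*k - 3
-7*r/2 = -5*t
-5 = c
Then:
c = -5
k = -4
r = 10*t/7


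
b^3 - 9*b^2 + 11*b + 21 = (b - 7)*(b - 3)*(b + 1)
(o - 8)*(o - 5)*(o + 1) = o^3 - 12*o^2 + 27*o + 40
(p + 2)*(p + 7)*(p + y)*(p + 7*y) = p^4 + 8*p^3*y + 9*p^3 + 7*p^2*y^2 + 72*p^2*y + 14*p^2 + 63*p*y^2 + 112*p*y + 98*y^2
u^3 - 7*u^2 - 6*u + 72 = (u - 6)*(u - 4)*(u + 3)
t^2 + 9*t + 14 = (t + 2)*(t + 7)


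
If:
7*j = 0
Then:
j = 0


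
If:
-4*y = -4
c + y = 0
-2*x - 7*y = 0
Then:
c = -1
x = -7/2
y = 1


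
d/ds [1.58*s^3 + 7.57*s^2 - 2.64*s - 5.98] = 4.74*s^2 + 15.14*s - 2.64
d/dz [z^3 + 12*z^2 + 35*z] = 3*z^2 + 24*z + 35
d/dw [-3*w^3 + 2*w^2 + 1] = w*(4 - 9*w)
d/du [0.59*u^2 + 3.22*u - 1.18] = 1.18*u + 3.22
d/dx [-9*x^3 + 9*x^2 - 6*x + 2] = -27*x^2 + 18*x - 6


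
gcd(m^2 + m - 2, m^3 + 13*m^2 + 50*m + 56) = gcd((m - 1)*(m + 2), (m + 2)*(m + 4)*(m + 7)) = m + 2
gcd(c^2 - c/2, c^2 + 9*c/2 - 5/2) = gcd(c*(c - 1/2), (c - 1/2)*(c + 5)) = c - 1/2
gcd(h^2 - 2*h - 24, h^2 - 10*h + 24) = h - 6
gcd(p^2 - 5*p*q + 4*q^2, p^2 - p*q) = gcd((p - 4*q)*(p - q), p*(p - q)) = p - q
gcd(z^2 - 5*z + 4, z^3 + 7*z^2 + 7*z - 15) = z - 1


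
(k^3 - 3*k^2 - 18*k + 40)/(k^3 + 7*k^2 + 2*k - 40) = (k - 5)/(k + 5)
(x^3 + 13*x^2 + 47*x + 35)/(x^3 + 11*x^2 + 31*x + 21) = (x + 5)/(x + 3)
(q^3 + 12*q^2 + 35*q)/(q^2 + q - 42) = q*(q + 5)/(q - 6)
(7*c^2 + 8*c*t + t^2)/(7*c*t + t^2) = (c + t)/t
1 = 1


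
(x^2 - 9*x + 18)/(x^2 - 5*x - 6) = (x - 3)/(x + 1)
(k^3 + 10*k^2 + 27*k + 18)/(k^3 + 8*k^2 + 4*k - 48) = (k^2 + 4*k + 3)/(k^2 + 2*k - 8)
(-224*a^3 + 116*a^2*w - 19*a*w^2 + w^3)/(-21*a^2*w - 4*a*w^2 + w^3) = (32*a^2 - 12*a*w + w^2)/(w*(3*a + w))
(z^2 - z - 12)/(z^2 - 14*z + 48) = (z^2 - z - 12)/(z^2 - 14*z + 48)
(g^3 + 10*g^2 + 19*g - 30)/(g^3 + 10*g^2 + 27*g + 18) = (g^2 + 4*g - 5)/(g^2 + 4*g + 3)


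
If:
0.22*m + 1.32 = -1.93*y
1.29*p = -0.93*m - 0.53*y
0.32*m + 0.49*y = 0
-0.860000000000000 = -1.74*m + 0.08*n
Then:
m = 1.27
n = 16.84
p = -0.57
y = -0.83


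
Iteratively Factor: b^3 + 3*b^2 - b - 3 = (b + 1)*(b^2 + 2*b - 3) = (b + 1)*(b + 3)*(b - 1)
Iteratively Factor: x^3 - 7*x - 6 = (x + 1)*(x^2 - x - 6) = (x + 1)*(x + 2)*(x - 3)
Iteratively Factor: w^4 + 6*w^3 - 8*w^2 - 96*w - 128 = (w - 4)*(w^3 + 10*w^2 + 32*w + 32) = (w - 4)*(w + 4)*(w^2 + 6*w + 8) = (w - 4)*(w + 4)^2*(w + 2)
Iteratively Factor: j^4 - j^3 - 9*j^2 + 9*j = (j - 1)*(j^3 - 9*j) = (j - 1)*(j + 3)*(j^2 - 3*j) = j*(j - 1)*(j + 3)*(j - 3)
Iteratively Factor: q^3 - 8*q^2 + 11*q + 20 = (q - 5)*(q^2 - 3*q - 4) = (q - 5)*(q + 1)*(q - 4)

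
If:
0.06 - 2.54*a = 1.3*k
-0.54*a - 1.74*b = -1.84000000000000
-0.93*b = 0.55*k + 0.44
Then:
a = 1.06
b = 0.73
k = -2.03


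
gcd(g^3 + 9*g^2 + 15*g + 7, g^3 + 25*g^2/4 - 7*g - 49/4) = g^2 + 8*g + 7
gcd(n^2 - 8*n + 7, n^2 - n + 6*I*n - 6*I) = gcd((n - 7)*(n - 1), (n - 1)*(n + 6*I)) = n - 1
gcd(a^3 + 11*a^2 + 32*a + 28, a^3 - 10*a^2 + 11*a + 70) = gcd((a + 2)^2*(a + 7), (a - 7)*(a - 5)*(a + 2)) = a + 2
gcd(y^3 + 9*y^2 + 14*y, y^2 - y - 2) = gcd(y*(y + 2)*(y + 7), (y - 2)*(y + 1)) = 1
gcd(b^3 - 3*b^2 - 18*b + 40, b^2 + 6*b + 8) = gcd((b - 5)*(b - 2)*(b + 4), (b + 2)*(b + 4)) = b + 4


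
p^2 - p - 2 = (p - 2)*(p + 1)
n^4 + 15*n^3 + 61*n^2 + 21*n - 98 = (n - 1)*(n + 2)*(n + 7)^2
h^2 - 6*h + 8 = (h - 4)*(h - 2)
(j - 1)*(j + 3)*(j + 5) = j^3 + 7*j^2 + 7*j - 15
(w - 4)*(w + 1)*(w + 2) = w^3 - w^2 - 10*w - 8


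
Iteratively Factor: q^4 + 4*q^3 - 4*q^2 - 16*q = (q - 2)*(q^3 + 6*q^2 + 8*q) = q*(q - 2)*(q^2 + 6*q + 8) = q*(q - 2)*(q + 2)*(q + 4)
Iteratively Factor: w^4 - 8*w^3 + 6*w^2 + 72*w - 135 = (w - 3)*(w^3 - 5*w^2 - 9*w + 45) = (w - 3)^2*(w^2 - 2*w - 15) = (w - 3)^2*(w + 3)*(w - 5)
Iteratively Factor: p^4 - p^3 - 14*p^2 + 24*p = (p + 4)*(p^3 - 5*p^2 + 6*p) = (p - 2)*(p + 4)*(p^2 - 3*p) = p*(p - 2)*(p + 4)*(p - 3)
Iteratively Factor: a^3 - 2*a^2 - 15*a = (a + 3)*(a^2 - 5*a) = (a - 5)*(a + 3)*(a)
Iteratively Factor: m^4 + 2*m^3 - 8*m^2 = (m)*(m^3 + 2*m^2 - 8*m) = m*(m - 2)*(m^2 + 4*m) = m*(m - 2)*(m + 4)*(m)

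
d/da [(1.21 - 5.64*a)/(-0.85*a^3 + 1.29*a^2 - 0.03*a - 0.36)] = (-9.588*a^3 + 10.3611*a^2 - 3.1218*a + 2.0667)/(0.7225*a^6 - 2.193*a^5 + 1.7151*a^4 + 0.5346*a^3 - 0.9279*a^2 + 0.0216*a + 0.1296)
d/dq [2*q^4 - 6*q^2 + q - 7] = 8*q^3 - 12*q + 1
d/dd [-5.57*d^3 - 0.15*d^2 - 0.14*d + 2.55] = -16.71*d^2 - 0.3*d - 0.14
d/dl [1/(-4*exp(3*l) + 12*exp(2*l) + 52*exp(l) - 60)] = (3*exp(2*l) - 6*exp(l) - 13)*exp(l)/(4*(exp(3*l) - 3*exp(2*l) - 13*exp(l) + 15)^2)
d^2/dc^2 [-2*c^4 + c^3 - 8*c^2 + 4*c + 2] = -24*c^2 + 6*c - 16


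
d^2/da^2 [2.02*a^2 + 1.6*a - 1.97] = 4.04000000000000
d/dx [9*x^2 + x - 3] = 18*x + 1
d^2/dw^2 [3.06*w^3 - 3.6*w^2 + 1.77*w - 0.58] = 18.36*w - 7.2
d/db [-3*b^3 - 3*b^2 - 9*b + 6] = -9*b^2 - 6*b - 9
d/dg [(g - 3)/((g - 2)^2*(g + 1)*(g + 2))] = (-3*g^3 + 8*g^2 + 13*g - 10)/(g^7 - 11*g^5 - 2*g^4 + 40*g^3 + 16*g^2 - 48*g - 32)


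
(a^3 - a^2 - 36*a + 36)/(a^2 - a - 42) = (a^2 - 7*a + 6)/(a - 7)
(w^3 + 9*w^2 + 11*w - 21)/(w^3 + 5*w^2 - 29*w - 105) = (w - 1)/(w - 5)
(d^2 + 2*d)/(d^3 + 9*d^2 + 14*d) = 1/(d + 7)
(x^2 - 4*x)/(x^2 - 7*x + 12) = x/(x - 3)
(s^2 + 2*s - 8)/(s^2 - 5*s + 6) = (s + 4)/(s - 3)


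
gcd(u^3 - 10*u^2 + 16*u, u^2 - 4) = u - 2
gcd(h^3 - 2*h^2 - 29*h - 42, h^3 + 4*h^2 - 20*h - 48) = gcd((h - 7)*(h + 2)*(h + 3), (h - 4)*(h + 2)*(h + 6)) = h + 2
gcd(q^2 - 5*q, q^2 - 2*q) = q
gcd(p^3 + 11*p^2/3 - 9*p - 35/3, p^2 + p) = p + 1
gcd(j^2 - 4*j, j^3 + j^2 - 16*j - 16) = j - 4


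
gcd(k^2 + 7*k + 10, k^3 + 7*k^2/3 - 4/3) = k + 2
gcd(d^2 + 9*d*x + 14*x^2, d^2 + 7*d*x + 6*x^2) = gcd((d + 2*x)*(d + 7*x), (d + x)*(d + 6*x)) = 1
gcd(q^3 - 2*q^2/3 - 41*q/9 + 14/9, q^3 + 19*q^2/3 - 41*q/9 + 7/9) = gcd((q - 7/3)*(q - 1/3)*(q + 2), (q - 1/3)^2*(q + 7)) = q - 1/3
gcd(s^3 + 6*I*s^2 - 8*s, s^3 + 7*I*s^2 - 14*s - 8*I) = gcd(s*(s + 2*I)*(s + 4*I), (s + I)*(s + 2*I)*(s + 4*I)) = s^2 + 6*I*s - 8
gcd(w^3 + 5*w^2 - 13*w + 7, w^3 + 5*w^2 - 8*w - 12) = 1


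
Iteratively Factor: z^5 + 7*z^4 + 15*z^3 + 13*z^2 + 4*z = (z + 1)*(z^4 + 6*z^3 + 9*z^2 + 4*z) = (z + 1)*(z + 4)*(z^3 + 2*z^2 + z) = z*(z + 1)*(z + 4)*(z^2 + 2*z + 1) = z*(z + 1)^2*(z + 4)*(z + 1)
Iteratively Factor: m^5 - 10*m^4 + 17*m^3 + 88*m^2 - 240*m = (m + 3)*(m^4 - 13*m^3 + 56*m^2 - 80*m) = (m - 5)*(m + 3)*(m^3 - 8*m^2 + 16*m) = (m - 5)*(m - 4)*(m + 3)*(m^2 - 4*m) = m*(m - 5)*(m - 4)*(m + 3)*(m - 4)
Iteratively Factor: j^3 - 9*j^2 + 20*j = (j - 5)*(j^2 - 4*j) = (j - 5)*(j - 4)*(j)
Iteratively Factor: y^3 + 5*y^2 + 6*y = (y + 2)*(y^2 + 3*y) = (y + 2)*(y + 3)*(y)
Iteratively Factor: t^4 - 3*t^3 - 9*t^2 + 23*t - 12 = (t - 4)*(t^3 + t^2 - 5*t + 3) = (t - 4)*(t - 1)*(t^2 + 2*t - 3) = (t - 4)*(t - 1)^2*(t + 3)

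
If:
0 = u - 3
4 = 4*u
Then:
No Solution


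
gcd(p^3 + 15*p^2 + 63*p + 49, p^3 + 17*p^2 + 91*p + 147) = p^2 + 14*p + 49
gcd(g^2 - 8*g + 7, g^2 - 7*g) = g - 7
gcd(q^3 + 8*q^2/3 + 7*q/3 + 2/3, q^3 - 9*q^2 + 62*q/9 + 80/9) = q + 2/3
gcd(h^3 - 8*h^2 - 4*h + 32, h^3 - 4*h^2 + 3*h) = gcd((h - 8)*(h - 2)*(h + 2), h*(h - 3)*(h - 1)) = 1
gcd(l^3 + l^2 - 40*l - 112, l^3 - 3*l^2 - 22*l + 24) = l + 4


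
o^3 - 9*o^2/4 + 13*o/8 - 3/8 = (o - 1)*(o - 3/4)*(o - 1/2)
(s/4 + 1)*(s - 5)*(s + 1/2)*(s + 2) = s^4/4 + 3*s^3/8 - 43*s^2/8 - 51*s/4 - 5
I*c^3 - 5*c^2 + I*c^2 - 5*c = c*(c + 5*I)*(I*c + I)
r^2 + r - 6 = (r - 2)*(r + 3)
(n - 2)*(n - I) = n^2 - 2*n - I*n + 2*I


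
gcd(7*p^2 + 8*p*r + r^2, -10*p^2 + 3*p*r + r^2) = 1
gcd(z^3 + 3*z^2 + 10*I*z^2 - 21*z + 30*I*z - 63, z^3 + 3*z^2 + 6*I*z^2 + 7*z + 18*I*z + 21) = z^2 + z*(3 + 7*I) + 21*I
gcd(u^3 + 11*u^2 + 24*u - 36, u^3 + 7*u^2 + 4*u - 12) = u^2 + 5*u - 6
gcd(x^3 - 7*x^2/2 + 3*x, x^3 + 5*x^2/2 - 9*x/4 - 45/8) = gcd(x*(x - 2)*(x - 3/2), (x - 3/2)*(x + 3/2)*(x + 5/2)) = x - 3/2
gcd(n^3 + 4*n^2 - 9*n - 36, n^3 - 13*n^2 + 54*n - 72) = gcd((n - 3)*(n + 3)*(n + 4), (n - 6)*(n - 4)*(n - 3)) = n - 3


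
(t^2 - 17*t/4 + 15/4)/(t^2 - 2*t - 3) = (t - 5/4)/(t + 1)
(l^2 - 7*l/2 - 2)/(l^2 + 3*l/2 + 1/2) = (l - 4)/(l + 1)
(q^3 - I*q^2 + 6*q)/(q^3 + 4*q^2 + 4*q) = (q^2 - I*q + 6)/(q^2 + 4*q + 4)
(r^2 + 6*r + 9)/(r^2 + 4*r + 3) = (r + 3)/(r + 1)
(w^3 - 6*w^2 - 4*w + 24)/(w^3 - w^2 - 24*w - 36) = (w - 2)/(w + 3)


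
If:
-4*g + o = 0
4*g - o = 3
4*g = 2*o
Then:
No Solution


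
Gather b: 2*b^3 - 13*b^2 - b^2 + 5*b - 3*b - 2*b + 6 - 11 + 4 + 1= 2*b^3 - 14*b^2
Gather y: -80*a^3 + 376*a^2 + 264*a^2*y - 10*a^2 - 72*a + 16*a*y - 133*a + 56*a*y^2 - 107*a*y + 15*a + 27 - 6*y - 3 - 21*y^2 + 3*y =-80*a^3 + 366*a^2 - 190*a + y^2*(56*a - 21) + y*(264*a^2 - 91*a - 3) + 24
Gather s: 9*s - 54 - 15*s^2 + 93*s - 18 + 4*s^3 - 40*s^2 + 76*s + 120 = 4*s^3 - 55*s^2 + 178*s + 48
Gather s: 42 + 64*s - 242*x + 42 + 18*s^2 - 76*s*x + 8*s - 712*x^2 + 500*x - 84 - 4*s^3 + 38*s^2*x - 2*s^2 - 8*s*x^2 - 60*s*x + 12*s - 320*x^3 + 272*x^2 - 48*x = -4*s^3 + s^2*(38*x + 16) + s*(-8*x^2 - 136*x + 84) - 320*x^3 - 440*x^2 + 210*x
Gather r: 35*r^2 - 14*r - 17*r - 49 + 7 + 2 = 35*r^2 - 31*r - 40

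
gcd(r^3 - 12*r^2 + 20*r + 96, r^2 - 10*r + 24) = r - 6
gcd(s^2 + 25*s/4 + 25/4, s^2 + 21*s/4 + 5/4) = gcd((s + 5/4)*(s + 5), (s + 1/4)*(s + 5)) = s + 5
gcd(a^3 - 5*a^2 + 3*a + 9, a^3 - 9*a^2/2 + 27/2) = a^2 - 6*a + 9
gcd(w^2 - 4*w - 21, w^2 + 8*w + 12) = 1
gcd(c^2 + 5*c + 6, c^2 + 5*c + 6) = c^2 + 5*c + 6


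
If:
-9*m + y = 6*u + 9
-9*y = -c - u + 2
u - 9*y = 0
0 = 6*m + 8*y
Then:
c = 2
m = 12/41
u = -81/41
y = -9/41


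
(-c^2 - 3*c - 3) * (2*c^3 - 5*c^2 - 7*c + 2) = -2*c^5 - c^4 + 16*c^3 + 34*c^2 + 15*c - 6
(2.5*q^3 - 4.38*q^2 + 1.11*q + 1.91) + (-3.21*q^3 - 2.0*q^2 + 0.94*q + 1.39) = -0.71*q^3 - 6.38*q^2 + 2.05*q + 3.3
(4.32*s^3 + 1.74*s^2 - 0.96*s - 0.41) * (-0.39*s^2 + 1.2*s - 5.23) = -1.6848*s^5 + 4.5054*s^4 - 20.1312*s^3 - 10.0923*s^2 + 4.5288*s + 2.1443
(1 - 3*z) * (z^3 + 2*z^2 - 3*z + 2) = -3*z^4 - 5*z^3 + 11*z^2 - 9*z + 2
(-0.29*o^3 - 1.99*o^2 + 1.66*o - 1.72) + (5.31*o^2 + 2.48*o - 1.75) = -0.29*o^3 + 3.32*o^2 + 4.14*o - 3.47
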